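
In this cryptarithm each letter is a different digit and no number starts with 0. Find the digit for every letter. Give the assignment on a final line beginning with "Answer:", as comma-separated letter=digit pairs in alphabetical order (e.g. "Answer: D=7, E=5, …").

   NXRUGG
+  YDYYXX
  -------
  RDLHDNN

Step 1. [R] R is the leading digit of a 7-digit sum of two 6-digit numbers; the final carry is exactly 1. So R=1.
Step 2. [col 1: G + X ≡ N (mod 10)] no forcing yet in column 1 (carry-in 0); G=2 is free and consistent — try it, so G=2.
Step 3. [col 1: G + X ≡ N (mod 10)] X=6 is one option consistent with column 1 (G + X ≡ N (mod 10), carry-in 0) — take it, so X=6.
Step 4. [col 1: G + X ≡ N (mod 10)] column 1 reads G+X+carry(0)=N with G=2, X=6; with digits 1,2,6 already taken and all letters distinct, the only value for N is 8 ⇒ N=8.
Step 5. [col 3: U + Y ≡ D (mod 10)] no forcing yet in column 3 (carry-in 0); U=9 is free and consistent — try it, so U=9.
Step 6. [col 3: U + Y ≡ D (mod 10)] Y=5 is one option consistent with column 3 (U + Y ≡ D (mod 10), carry-in 0) — take it ⇒ Y=5.
Step 7. [col 3: U + Y ≡ D (mod 10)] column 3 reads U+Y+carry(0)=D with U=9, Y=5; with digits 1,2,5,6,8,9 already taken and all letters distinct, the only value for D is 4, so D=4.
Step 8. [col 4: R + Y ≡ H (mod 10)] column 4: given R=1, Y=5, carry-in 1, and digits 1,2,4,5,6,8,9 already taken and all letters distinct, R+Y≡H (mod 10) forces H=7 ⇒ H=7.
Step 9. [col 5: X + D ≡ L (mod 10)] in column 5 we have X+D≡L with carry-in 0; given X=6, D=4 and digits 1,2,4,5,6,7,8,9 already taken and all letters distinct, that pins L to 0. So L=0.

Answer: D=4, G=2, H=7, L=0, N=8, R=1, U=9, X=6, Y=5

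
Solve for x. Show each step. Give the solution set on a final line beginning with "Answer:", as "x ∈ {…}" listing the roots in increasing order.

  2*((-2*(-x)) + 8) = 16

Step 1. [2*((-2*(-x)) + 8) = 16] divide by the outer 2. So div: (-2*(-x)) + 8 = 8.
Step 2. [(-2*(-x)) + 8 = 8] peel the +8: subtract 8 from each side ⇒ sub: -2*(-x) = 0.
Step 3. [-2*(-x) = 0] LHS = -2·(…); ÷-2 both sides. So div: -x = 0.
Step 4. [-x = 0] leading − — multiply by −1, so neg: x = 0.

Answer: x ∈ {0}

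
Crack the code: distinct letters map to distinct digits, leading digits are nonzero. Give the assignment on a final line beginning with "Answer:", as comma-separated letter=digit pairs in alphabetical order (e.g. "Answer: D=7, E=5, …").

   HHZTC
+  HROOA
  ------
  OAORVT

Step 1. [col 1: C + A ≡ T (mod 10)] no forcing yet in column 1 (carry-in 0); C=7 is free and consistent — try it. So C=7.
Step 2. [col 1: C + A ≡ T (mod 10)] column 1 (C + A ≡ T (mod 10), carry-in 0) doesn't pin A yet; pick A=3 and continue, so A=3.
Step 3. [O] adding two 5-digit numbers gives at most 5+1 digits, and here it does — O is that final carry and must be 1 ⇒ O=1.
Step 4. [col 1: C + A ≡ T (mod 10)] in column 1 we have C+A≡T with carry-in 0; given C=7, A=3 and digits 1,3,7 already taken and all letters distinct, that pins T to 0. So T=0.
Step 5. [col 2: T + O ≡ V (mod 10)] column 2 reads T+O+carry(1)=V with T=0, O=1; with digits 0,1,3,7 already taken and all letters distinct, the only value for V is 2 ⇒ V=2.
Step 6. [col 3: Z + O ≡ R (mod 10)] several values work for Z in column 3 (Z + O ≡ R (mod 10), carry-in 0); try Z=4 ⇒ Z=4.
Step 7. [col 3: Z + O ≡ R (mod 10)] from column 3 (Z=4, O=1, carry-in 0, digits 0,1,2,3,4,7 already taken and all letters distinct): R must equal 5. So R=5.
Step 8. [col 4: H + R ≡ O (mod 10)] column 4: given R=5, O=1, carry-in 0, and digits 0,1,2,3,4,5,7 already taken and all letters distinct, H+R≡O (mod 10) forces H=6 ⇒ H=6.

Answer: A=3, C=7, H=6, O=1, R=5, T=0, V=2, Z=4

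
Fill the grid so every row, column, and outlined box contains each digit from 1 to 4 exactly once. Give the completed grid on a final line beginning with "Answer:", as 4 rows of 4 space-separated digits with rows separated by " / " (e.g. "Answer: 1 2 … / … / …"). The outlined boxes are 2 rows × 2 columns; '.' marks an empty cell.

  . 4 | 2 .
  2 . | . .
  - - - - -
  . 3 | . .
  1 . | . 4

Step 1. [r1c4∈{1,3}] row 1 places 1 nowhere but r1c4 ⇒ r1c4=1.
Step 2. [r2c3∈{3,4}] in row 2, 4 fits only at r2c3. So r2c3=4.
Step 3. [r4c3∈{3}] only 3 remains possible at r4c3. So r4c3=3.
Step 4. [r2c2∈{1}] r2c2 is down to just 1, so r2c2=1.
Step 5. [r3c4∈{2}] r3c4's peers cover all but 2, so r3c4=2.
Step 6. [r2c4∈{3}] r2c4 has the single candidate 3 ⇒ r2c4=3.
Step 7. [r1c1∈{3}] r1c1 is down to just 3, so r1c1=3.
Step 8. [r3c1∈{4}] nothing but 4 survives at r3c1, so r3c1=4.
Step 9. [r4c2∈{2}] nothing but 2 survives at r4c2. So r4c2=2.
Step 10. [r3c3∈{1}] r3c3 has the single candidate 1. So r3c3=1.

Answer: 3 4 2 1 / 2 1 4 3 / 4 3 1 2 / 1 2 3 4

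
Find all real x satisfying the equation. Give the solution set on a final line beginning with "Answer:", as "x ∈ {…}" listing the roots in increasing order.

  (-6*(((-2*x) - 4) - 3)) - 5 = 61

Step 1. [(-6*(((-2*x) - 4) - 3)) - 5 = 61] -5 is outermost — add 5 both sides. So sub: -6*(((-2*x) - 4) - 3) = 66.
Step 2. [-6*(((-2*x) - 4) - 3) = 66] LHS = -6·(…); ÷-6 both sides, so div: ((-2*x) - 4) - 3 = -11.
Step 3. [((-2*x) - 4) - 3 = -11] peel the -3: add 3 from each side. So sub: (-2*x) - 4 = -8.
Step 4. [(-2*x) - 4 = -8] common factor -2 (LHS and -8) — divide through ⇒ factor: x + 2 = 4.
Step 5. [x + 2 = 4] +2 is outermost — subtract 2 both sides, so sub: x = 2.

Answer: x ∈ {2}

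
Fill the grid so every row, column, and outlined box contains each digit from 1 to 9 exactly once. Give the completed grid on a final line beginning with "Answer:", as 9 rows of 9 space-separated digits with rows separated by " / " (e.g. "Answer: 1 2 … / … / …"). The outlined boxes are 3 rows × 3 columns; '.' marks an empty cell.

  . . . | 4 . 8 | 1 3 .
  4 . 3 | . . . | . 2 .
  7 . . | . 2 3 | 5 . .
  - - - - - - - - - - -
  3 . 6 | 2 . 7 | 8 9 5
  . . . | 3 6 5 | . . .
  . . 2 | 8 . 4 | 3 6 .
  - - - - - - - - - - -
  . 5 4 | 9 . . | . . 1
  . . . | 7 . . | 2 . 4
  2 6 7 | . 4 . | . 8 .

Step 1. [r2c6∈{1,6,9}] 9 has one home in col 6: r2c6, so r2c6=9.
Step 2. [r6c9∈{7}] nothing but 7 survives at r6c9 ⇒ r6c9=7.
Step 3. [r7c1∈{8}] r7c1's peers cover all but 8. So r7c1=8.
Step 4. [r5c2∈{1,4,7,8,9}] 7 has one home in row 5: r5c2. So r5c2=7.
Step 5. [r4c5∈{1}] r4c5's peers cover all but 1, so r4c5=1.
Step 6. [r6c1∈{1,5,9}] r6c1 is the only open cell in row 6 admitting 5 ⇒ r6c1=5.
Step 7. [r6c2∈{1,9}] across row 6, 1 lands solely at r6c2 ⇒ r6c2=1.
Step 8. [r3c3∈{1,8,9}] r3c3 is the only open cell in box 1 admitting 1. So r3c3=1.
Step 9. [r8c3∈{9}] only 9 remains possible at r8c3. So r8c3=9.
Step 10. [r7c7∈{6,7}] 6 has one home in box 9: r7c7. So r7c7=6.
Step 11. [r2c4∈{1,5,6}] in row 2, 1 fits only at r2c4 ⇒ r2c4=1.
Step 12. [r2c9∈{6,8}] across row 2, 6 lands solely at r2c9, so r2c9=6.
Step 13. [r1c9∈{9}] nothing but 9 survives at r1c9 ⇒ r1c9=9.
Step 14. [r2c5∈{5,7}] across row 2, 5 lands solely at r2c5 ⇒ r2c5=5.
Step 15. [r9c6∈{1}] r9c6's peers cover all but 1, so r9c6=1.
Step 16. [r5c7∈{4}] r5c7's peers cover all but 4. So r5c7=4.
Step 17. [r2c2∈{8}] only 8 remains possible at r2c2. So r2c2=8.
Step 18. [r7c5∈{3}] r7c5 is down to just 3. So r7c5=3.
Step 19. [r1c3∈{5}] r1c3 is down to just 5 ⇒ r1c3=5.
Step 20. [r8c1∈{1}] only 1 remains possible at r8c1. So r8c1=1.
Step 21. [r9c7∈{9}] nothing but 9 survives at r9c7. So r9c7=9.
Step 22. [r1c1∈{6}] only 6 remains possible at r1c1, so r1c1=6.
Step 23. [r9c9∈{3}] nothing but 3 survives at r9c9 ⇒ r9c9=3.
Step 24. [r5c9∈{2}] r5c9's peers cover all but 2 ⇒ r5c9=2.
Step 25. [r2c7∈{7}] nothing but 7 survives at r2c7, so r2c7=7.
Step 26. [r5c8∈{1}] r5c8 is down to just 1. So r5c8=1.
Step 27. [r3c2∈{9}] r3c2 is down to just 9 ⇒ r3c2=9.
Step 28. [r8c5∈{8}] r8c5 is down to just 8 ⇒ r8c5=8.
Step 29. [r5c1∈{9}] r5c1 has the single candidate 9. So r5c1=9.
Step 30. [r4c2∈{4}] nothing but 4 survives at r4c2 ⇒ r4c2=4.
Step 31. [r3c9∈{8}] r3c9 is down to just 8 ⇒ r3c9=8.
Step 32. [r5c3∈{8}] nothing but 8 survives at r5c3. So r5c3=8.
Step 33. [r1c5∈{7}] nothing but 7 survives at r1c5. So r1c5=7.
Step 34. [r7c8∈{7}] r7c8 is down to just 7 ⇒ r7c8=7.
Step 35. [r9c4∈{5}] r9c4 is down to just 5 ⇒ r9c4=5.
Step 36. [r6c5∈{9}] r6c5 is down to just 9. So r6c5=9.
Step 37. [r3c8∈{4}] r3c8 has the single candidate 4. So r3c8=4.
Step 38. [r8c8∈{5}] r8c8's peers cover all but 5 ⇒ r8c8=5.
Step 39. [r3c4∈{6}] r3c4 is down to just 6 ⇒ r3c4=6.
Step 40. [r1c2∈{2}] r1c2 has the single candidate 2 ⇒ r1c2=2.
Step 41. [r8c2∈{3}] only 3 remains possible at r8c2. So r8c2=3.
Step 42. [r8c6∈{6}] only 6 remains possible at r8c6 ⇒ r8c6=6.
Step 43. [r7c6∈{2}] r7c6 has the single candidate 2 ⇒ r7c6=2.

Answer: 6 2 5 4 7 8 1 3 9 / 4 8 3 1 5 9 7 2 6 / 7 9 1 6 2 3 5 4 8 / 3 4 6 2 1 7 8 9 5 / 9 7 8 3 6 5 4 1 2 / 5 1 2 8 9 4 3 6 7 / 8 5 4 9 3 2 6 7 1 / 1 3 9 7 8 6 2 5 4 / 2 6 7 5 4 1 9 8 3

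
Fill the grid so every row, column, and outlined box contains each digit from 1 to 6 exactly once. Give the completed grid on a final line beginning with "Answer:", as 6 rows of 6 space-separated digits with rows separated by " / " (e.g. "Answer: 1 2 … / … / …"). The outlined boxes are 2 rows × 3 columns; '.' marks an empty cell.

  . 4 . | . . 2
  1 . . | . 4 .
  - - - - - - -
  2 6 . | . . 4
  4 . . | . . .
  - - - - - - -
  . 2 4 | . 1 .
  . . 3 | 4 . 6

Step 1. [r4c2∈{1,3,5}] 3 has one home in box 3: r4c2. So r4c2=3.
Step 2. [r2c2∈{5}] only 5 remains possible at r2c2. So r2c2=5.
Step 3. [r1c4∈{1,3,5,6}] r1c4 is the only open cell in row 1 admitting 1 ⇒ r1c4=1.
Step 4. [r1c5∈{3,5,6}] in row 1, 5 fits only at r1c5. So r1c5=5.
Step 5. [r4c4∈{2,5,6}] 2 has one home in col 4: r4c4. So r4c4=2.
Step 6. [r2c6∈{3}] r2c6's peers cover all but 3. So r2c6=3.
Step 7. [r5c6∈{5}] nothing but 5 survives at r5c6 ⇒ r5c6=5.
Step 8. [r3c3∈{1,5}] in row 3, 1 fits only at r3c3 ⇒ r3c3=1.
Step 9. [r1c3∈{6}] r1c3's peers cover all but 6 ⇒ r1c3=6.
Step 10. [r5c4∈{3}] only 3 remains possible at r5c4. So r5c4=3.
Step 11. [r3c5∈{3}] r3c5's peers cover all but 3 ⇒ r3c5=3.
Step 12. [r6c1∈{5}] only 5 remains possible at r6c1 ⇒ r6c1=5.
Step 13. [r4c3∈{5}] only 5 remains possible at r4c3, so r4c3=5.
Step 14. [r1c1∈{3}] r1c1's peers cover all but 3 ⇒ r1c1=3.
Step 15. [r3c4∈{5}] r3c4's peers cover all but 5 ⇒ r3c4=5.
Step 16. [r4c5∈{6}] nothing but 6 survives at r4c5, so r4c5=6.
Step 17. [r2c4∈{6}] nothing but 6 survives at r2c4 ⇒ r2c4=6.
Step 18. [r6c2∈{1}] r6c2 is down to just 1. So r6c2=1.
Step 19. [r6c5∈{2}] r6c5 is down to just 2, so r6c5=2.
Step 20. [r2c3∈{2}] nothing but 2 survives at r2c3, so r2c3=2.
Step 21. [r5c1∈{6}] nothing but 6 survives at r5c1 ⇒ r5c1=6.
Step 22. [r4c6∈{1}] r4c6's peers cover all but 1, so r4c6=1.

Answer: 3 4 6 1 5 2 / 1 5 2 6 4 3 / 2 6 1 5 3 4 / 4 3 5 2 6 1 / 6 2 4 3 1 5 / 5 1 3 4 2 6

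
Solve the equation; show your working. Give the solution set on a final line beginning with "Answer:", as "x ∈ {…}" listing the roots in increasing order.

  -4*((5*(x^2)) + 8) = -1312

Step 1. [-4*((5*(x^2)) + 8) = -1312] divide by the outer -4. So div: (5*(x^2)) + 8 = 328.
Step 2. [(5*(x^2)) + 8 = 328] +8 is outermost — subtract 8 both sides, so sub: 5*(x^2) = 320.
Step 3. [5*(x^2) = 320] divide by the outer 5. So div: x^2 = 64.
Step 4. [x^2 = 64] 64 ≥ 0, LHS is (·)² — take ±√, so sqrt: x = 8 or -8.

Answer: x ∈ {-8, 8}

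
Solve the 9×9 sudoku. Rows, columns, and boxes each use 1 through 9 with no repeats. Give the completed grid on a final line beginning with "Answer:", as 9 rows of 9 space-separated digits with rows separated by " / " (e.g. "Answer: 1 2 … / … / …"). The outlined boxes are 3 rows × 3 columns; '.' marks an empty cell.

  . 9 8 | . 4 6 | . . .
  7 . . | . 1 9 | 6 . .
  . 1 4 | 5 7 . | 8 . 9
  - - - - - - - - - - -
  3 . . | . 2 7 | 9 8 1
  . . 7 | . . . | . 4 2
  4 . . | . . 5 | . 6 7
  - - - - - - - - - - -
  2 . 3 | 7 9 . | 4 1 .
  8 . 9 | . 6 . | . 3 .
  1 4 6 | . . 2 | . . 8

Step 1. [r8c9∈{5}] r8c9's peers cover all but 5 ⇒ r8c9=5.
Step 2. [r9c4∈{3}] r9c4's peers cover all but 3 ⇒ r9c4=3.
Step 3. [r1c1∈{5}] r1c1's peers cover all but 5 ⇒ r1c1=5.
Step 4. [r2c3∈{2}] only 2 remains possible at r2c3 ⇒ r2c3=2.
Step 5. [r9c7∈{7}] only 7 remains possible at r9c7, so r9c7=7.
Step 6. [r6c4∈{1,8,9}] row 6 places 9 nowhere but r6c4. So r6c4=9.
Step 7. [r6c7∈{3}] only 3 remains possible at r6c7 ⇒ r6c7=3.
Step 8. [r6c5∈{8}] r6c5's peers cover all but 8. So r6c5=8.
Step 9. [r4c3∈{5}] r4c3 is down to just 5 ⇒ r4c3=5.
Step 10. [r4c2∈{6}] r4c2 has the single candidate 6 ⇒ r4c2=6.
Step 11. [r1c4∈{2}] nothing but 2 survives at r1c4. So r1c4=2.
Step 12. [r8c6∈{1,4}] 4 has one home in col 6: r8c6, so r8c6=4.
Step 13. [r5c6∈{1,3}] col 6 places 1 nowhere but r5c6. So r5c6=1.
Step 14. [r1c9∈{3}] r1c9's peers cover all but 3, so r1c9=3.
Step 15. [r5c4∈{6}] r5c4 has the single candidate 6, so r5c4=6.
Step 16. [r5c5∈{3}] only 3 remains possible at r5c5. So r5c5=3.
Step 17. [r1c7∈{1}] r1c7's peers cover all but 1, so r1c7=1.
Step 18. [r3c1∈{6}] r3c1 is down to just 6. So r3c1=6.
Step 19. [r1c8∈{7}] r1c8 is down to just 7, so r1c8=7.
Step 20. [r5c7∈{5}] only 5 remains possible at r5c7, so r5c7=5.
Step 21. [r5c2∈{8}] only 8 remains possible at r5c2 ⇒ r5c2=8.
Step 22. [r2c2∈{3}] only 3 remains possible at r2c2 ⇒ r2c2=3.
Step 23. [r8c2∈{7}] r8c2's peers cover all but 7. So r8c2=7.
Step 24. [r4c4∈{4}] r4c4 is down to just 4 ⇒ r4c4=4.
Step 25. [r6c2∈{2}] r6c2 has the single candidate 2 ⇒ r6c2=2.
Step 26. [r2c4∈{8}] r2c4's peers cover all but 8. So r2c4=8.
Step 27. [r6c3∈{1}] nothing but 1 survives at r6c3. So r6c3=1.
Step 28. [r2c8∈{5}] r2c8 has the single candidate 5. So r2c8=5.
Step 29. [r9c5∈{5}] r9c5 has the single candidate 5 ⇒ r9c5=5.
Step 30. [r7c9∈{6}] only 6 remains possible at r7c9 ⇒ r7c9=6.
Step 31. [r3c6∈{3}] r3c6 is down to just 3. So r3c6=3.
Step 32. [r8c7∈{2}] r8c7's peers cover all but 2, so r8c7=2.
Step 33. [r7c2∈{5}] r7c2 has the single candidate 5. So r7c2=5.
Step 34. [r8c4∈{1}] only 1 remains possible at r8c4, so r8c4=1.
Step 35. [r9c8∈{9}] r9c8 has the single candidate 9. So r9c8=9.
Step 36. [r5c1∈{9}] r5c1's peers cover all but 9, so r5c1=9.
Step 37. [r2c9∈{4}] r2c9 is down to just 4, so r2c9=4.
Step 38. [r3c8∈{2}] only 2 remains possible at r3c8, so r3c8=2.
Step 39. [r7c6∈{8}] r7c6's peers cover all but 8 ⇒ r7c6=8.

Answer: 5 9 8 2 4 6 1 7 3 / 7 3 2 8 1 9 6 5 4 / 6 1 4 5 7 3 8 2 9 / 3 6 5 4 2 7 9 8 1 / 9 8 7 6 3 1 5 4 2 / 4 2 1 9 8 5 3 6 7 / 2 5 3 7 9 8 4 1 6 / 8 7 9 1 6 4 2 3 5 / 1 4 6 3 5 2 7 9 8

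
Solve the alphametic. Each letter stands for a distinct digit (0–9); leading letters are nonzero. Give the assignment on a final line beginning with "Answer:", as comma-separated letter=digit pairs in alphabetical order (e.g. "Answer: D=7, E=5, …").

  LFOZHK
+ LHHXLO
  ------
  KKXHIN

Step 1. [col 1: K + O ≡ N (mod 10)] O=9 is one option consistent with column 1 (K + O ≡ N (mod 10), carry-in 0) — take it. So O=9.
Step 2. [col 1: K + O ≡ N (mod 10)] several values work for N in column 1 (K + O ≡ N (mod 10), carry-in 0); try N=4 ⇒ N=4.
Step 3. [col 1: K + O ≡ N (mod 10)] from column 1 (O=9, N=4, carry-in 0, digits 4,9 already taken and all letters distinct): K must equal 5. So K=5.
Step 4. [col 2: H + L ≡ I (mod 10)] column 2 (H + L ≡ I (mod 10), carry-in 1) doesn't pin L yet; pick L=2 and continue ⇒ L=2.
Step 5. [col 2: H + L ≡ I (mod 10)] several values work for I in column 2 (H + L ≡ I (mod 10), carry-in 1); try I=1. So I=1.
Step 6. [col 2: H + L ≡ I (mod 10)] in column 2 we have H+L≡I with carry-in 1; given L=2, I=1 and digits 1,2,4,5,9 already taken and all letters distinct, that pins H to 8, so H=8.
Step 7. [col 3: Z + X ≡ H (mod 10)] X=7 is one option consistent with column 3 (Z + X ≡ H (mod 10), carry-in 1) — take it, so X=7.
Step 8. [col 3: Z + X ≡ H (mod 10)] in column 3 we have Z+X≡H with carry-in 1; given X=7, H=8 and digits 1,2,4,5,7,8,9 already taken and all letters distinct, that pins Z to 0. So Z=0.
Step 9. [col 5: F + H ≡ K (mod 10)] column 5 reads F+H+carry(1)=K with H=8, K=5; with digits 0,1,2,4,5,7,8,9 already taken and all letters distinct, the only value for F is 6. So F=6.

Answer: F=6, H=8, I=1, K=5, L=2, N=4, O=9, X=7, Z=0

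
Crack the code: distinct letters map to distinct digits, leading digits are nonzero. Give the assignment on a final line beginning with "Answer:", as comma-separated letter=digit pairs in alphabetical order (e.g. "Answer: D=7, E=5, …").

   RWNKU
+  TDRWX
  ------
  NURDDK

Step 1. [col 1: U + X ≡ K (mod 10)] X=9 is one option consistent with column 1 (U + X ≡ K (mod 10), carry-in 0) — take it, so X=9.
Step 2. [col 1: U + X ≡ K (mod 10)] several values work for U in column 1 (U + X ≡ K (mod 10), carry-in 0); try U=3, so U=3.
Step 3. [N] N is the leading digit of a 6-digit sum of two 5-digit numbers; the final carry is exactly 1, so N=1.
Step 4. [col 1: U + X ≡ K (mod 10)] in column 1 we have U+X≡K with carry-in 0; given U=3, X=9 and digits 1,3,9 already taken and all letters distinct, that pins K to 2, so K=2.
Step 5. [col 2: K + W ≡ D (mod 10)] several values work for W in column 2 (K + W ≡ D (mod 10), carry-in 1); try W=7, so W=7.
Step 6. [col 2: K + W ≡ D (mod 10)] from column 2 (K=2, W=7, carry-in 1, digits 1,2,3,7,9 already taken and all letters distinct): D must equal 0. So D=0.
Step 7. [col 3: N + R ≡ D (mod 10)] in column 3 we have N+R≡D with carry-in 1; given N=1, D=0 and digits 0,1,2,3,7,9 already taken and all letters distinct, that pins R to 8. So R=8.
Step 8. [col 5: R + T ≡ U (mod 10)] from column 5 (R=8, U=3, carry-in 0, digits 0,1,2,3,7,8,9 already taken and all letters distinct): T must equal 5, so T=5.

Answer: D=0, K=2, N=1, R=8, T=5, U=3, W=7, X=9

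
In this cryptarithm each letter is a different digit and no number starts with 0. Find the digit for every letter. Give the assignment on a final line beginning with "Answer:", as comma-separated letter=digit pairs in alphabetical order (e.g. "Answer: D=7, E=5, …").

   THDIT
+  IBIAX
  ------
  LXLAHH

Step 1. [col 1: T + X ≡ H (mod 10)] column 1 (T + X ≡ H (mod 10), carry-in 0) doesn't pin X yet; pick X=4 and continue ⇒ X=4.
Step 2. [L] adding two 5-digit numbers gives at most 5+1 digits, and here it does — L is that final carry and must be 1, so L=1.
Step 3. [col 1: T + X ≡ H (mod 10)] column 1 (T + X ≡ H (mod 10), carry-in 0) doesn't pin H yet; pick H=2 and continue. So H=2.
Step 4. [col 1: T + X ≡ H (mod 10)] in column 1 we have T+X≡H with carry-in 0; given X=4, H=2 and digits 1,2,4 already taken and all letters distinct, that pins T to 8 ⇒ T=8.
Step 5. [col 2: I + A ≡ H (mod 10)] column 2 (I + A ≡ H (mod 10), carry-in 1) doesn't pin A yet; pick A=6 and continue ⇒ A=6.
Step 6. [col 2: I + A ≡ H (mod 10)] from column 2 (A=6, H=2, carry-in 1, digits 1,2,4,6,8 already taken and all letters distinct): I must equal 5. So I=5.
Step 7. [col 3: D + I ≡ A (mod 10)] from column 3 (I=5, A=6, carry-in 1, digits 1,2,4,5,6,8 already taken and all letters distinct): D must equal 0. So D=0.
Step 8. [col 4: H + B ≡ L (mod 10)] column 4: given H=2, L=1, carry-in 0, and digits 0,1,2,4,5,6,8 already taken and all letters distinct, H+B≡L (mod 10) forces B=9 ⇒ B=9.

Answer: A=6, B=9, D=0, H=2, I=5, L=1, T=8, X=4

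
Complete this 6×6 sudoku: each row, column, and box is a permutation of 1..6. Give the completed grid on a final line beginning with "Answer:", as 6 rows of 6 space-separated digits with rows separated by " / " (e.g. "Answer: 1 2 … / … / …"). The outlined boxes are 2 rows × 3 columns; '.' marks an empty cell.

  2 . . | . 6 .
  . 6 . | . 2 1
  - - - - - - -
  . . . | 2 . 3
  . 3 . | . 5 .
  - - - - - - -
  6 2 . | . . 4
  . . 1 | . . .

Step 1. [r3c5∈{1,4}] 4 has one home in col 5: r3c5. So r3c5=4.
Step 2. [r1c6∈{5}] r1c6 has the single candidate 5 ⇒ r1c6=5.
Step 3. [r6c5∈{3}] r6c5's peers cover all but 3. So r6c5=3.
Step 4. [r2c1∈{3,4,5}] across col 1, 3 lands solely at r2c1 ⇒ r2c1=3.
Step 5. [r1c3∈{4}] r1c3's peers cover all but 4, so r1c3=4.
Step 6. [r4c6∈{6}] only 6 remains possible at r4c6, so r4c6=6.
Step 7. [r6c2∈{4,5}] across col 2, 4 lands solely at r6c2 ⇒ r6c2=4.
Step 8. [r6c1∈{5}] only 5 remains possible at r6c1 ⇒ r6c1=5.
Step 9. [r3c1∈{1}] r3c1 has the single candidate 1 ⇒ r3c1=1.
Step 10. [r5c5∈{1}] r5c5 is down to just 1 ⇒ r5c5=1.
Step 11. [r2c3∈{5}] nothing but 5 survives at r2c3. So r2c3=5.
Step 12. [r1c4∈{3}] r1c4's peers cover all but 3. So r1c4=3.
Step 13. [r2c4∈{4}] only 4 remains possible at r2c4. So r2c4=4.
Step 14. [r1c2∈{1}] r1c2's peers cover all but 1 ⇒ r1c2=1.
Step 15. [r5c3∈{3}] nothing but 3 survives at r5c3. So r5c3=3.
Step 16. [r6c6∈{2}] r6c6 is down to just 2 ⇒ r6c6=2.
Step 17. [r4c4∈{1}] r4c4's peers cover all but 1. So r4c4=1.
Step 18. [r3c3∈{6}] nothing but 6 survives at r3c3. So r3c3=6.
Step 19. [r5c4∈{5}] r5c4 is down to just 5 ⇒ r5c4=5.
Step 20. [r6c4∈{6}] r6c4's peers cover all but 6, so r6c4=6.
Step 21. [r3c2∈{5}] r3c2 is down to just 5 ⇒ r3c2=5.
Step 22. [r4c3∈{2}] nothing but 2 survives at r4c3, so r4c3=2.
Step 23. [r4c1∈{4}] r4c1 is down to just 4, so r4c1=4.

Answer: 2 1 4 3 6 5 / 3 6 5 4 2 1 / 1 5 6 2 4 3 / 4 3 2 1 5 6 / 6 2 3 5 1 4 / 5 4 1 6 3 2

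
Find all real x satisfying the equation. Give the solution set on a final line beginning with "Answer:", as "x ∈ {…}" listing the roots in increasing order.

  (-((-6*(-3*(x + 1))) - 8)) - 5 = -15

Step 1. [(-((-6*(-3*(x + 1))) - 8)) - 5 = -15] 5 comes off first (add 5), so sub: -((-6*(-3*(x + 1))) - 8) = -10.
Step 2. [-((-6*(-3*(x + 1))) - 8) = -10] flip signs both sides ⇒ neg: (-6*(-3*(x + 1))) - 8 = 10.
Step 3. [(-6*(-3*(x + 1))) - 8 = 10] peel the -8: add 8 from each side, so sub: -6*(-3*(x + 1)) = 18.
Step 4. [-6*(-3*(x + 1)) = 18] -6 out front; divide by -6, so div: -3*(x + 1) = -3.
Step 5. [-3*(x + 1) = -3] divide by the outer -3. So div: x + 1 = 1.
Step 6. [x + 1 = 1] 1 comes off first (subtract 1). So sub: x = 0.

Answer: x ∈ {0}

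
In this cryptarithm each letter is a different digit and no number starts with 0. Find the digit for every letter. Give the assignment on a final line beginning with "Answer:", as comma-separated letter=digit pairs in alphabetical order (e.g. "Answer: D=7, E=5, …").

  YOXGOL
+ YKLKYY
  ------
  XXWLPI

Step 1. [col 1: L + Y ≡ I (mod 10)] I=3 is one option consistent with column 1 (L + Y ≡ I (mod 10), carry-in 0) — take it. So I=3.
Step 2. [col 1: L + Y ≡ I (mod 10)] Y=4 is one option consistent with column 1 (L + Y ≡ I (mod 10), carry-in 0) — take it, so Y=4.
Step 3. [col 1: L + Y ≡ I (mod 10)] from column 1 (Y=4, I=3, carry-in 0, digits 3,4 already taken and all letters distinct): L must equal 9, so L=9.
Step 4. [col 2: O + Y ≡ P (mod 10)] O=5 is one option consistent with column 2 (O + Y ≡ P (mod 10), carry-in 1) — take it. So O=5.
Step 5. [col 2: O + Y ≡ P (mod 10)] in column 2 we have O+Y≡P with carry-in 1; given O=5, Y=4 and digits 3,4,5,9 already taken and all letters distinct, that pins P to 0. So P=0.
Step 6. [col 3: G + K ≡ L (mod 10)] K=2 is one option consistent with column 3 (G + K ≡ L (mod 10), carry-in 1) — take it ⇒ K=2.
Step 7. [col 3: G + K ≡ L (mod 10)] column 3 reads G+K+carry(1)=L with K=2, L=9; with digits 0,2,3,4,5,9 already taken and all letters distinct, the only value for G is 6. So G=6.
Step 8. [col 4: X + L ≡ W (mod 10)] from column 4 (L=9, carry-in 0, digits 0,2,3,4,5,6,9 already taken and all letters distinct): W must equal 7. So W=7.
Step 9. [col 4: X + L ≡ W (mod 10)] column 4 reads X+L+carry(0)=W with L=9, W=7; with digits 0,2,3,4,5,6,7,9 already taken and all letters distinct, the only value for X is 8 ⇒ X=8.

Answer: G=6, I=3, K=2, L=9, O=5, P=0, W=7, X=8, Y=4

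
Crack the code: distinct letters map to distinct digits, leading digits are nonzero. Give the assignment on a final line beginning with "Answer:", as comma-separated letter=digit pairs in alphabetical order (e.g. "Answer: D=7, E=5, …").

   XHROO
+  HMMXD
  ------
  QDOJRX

Step 1. [Q] Q is the leading digit of a 6-digit sum of two 5-digit numbers; the final carry is exactly 1. So Q=1.
Step 2. [col 1: O + D ≡ X (mod 10)] several values work for X in column 1 (O + D ≡ X (mod 10), carry-in 0); try X=9 ⇒ X=9.
Step 3. [col 1: O + D ≡ X (mod 10)] column 1 (O + D ≡ X (mod 10), carry-in 0) doesn't pin O yet; pick O=6 and continue, so O=6.
Step 4. [col 1: O + D ≡ X (mod 10)] column 1 reads O+D+carry(0)=X with O=6, X=9; with digits 1,6,9 already taken and all letters distinct, the only value for D is 3. So D=3.
Step 5. [col 2: O + X ≡ R (mod 10)] in column 2 we have O+X≡R with carry-in 0; given O=6, X=9 and digits 1,3,6,9 already taken and all letters distinct, that pins R to 5 ⇒ R=5.
Step 6. [col 3: R + M ≡ J (mod 10)] several values work for J in column 3 (R + M ≡ J (mod 10), carry-in 1); try J=8, so J=8.
Step 7. [col 3: R + M ≡ J (mod 10)] column 3: given R=5, J=8, carry-in 1, and digits 1,3,5,6,8,9 already taken and all letters distinct, R+M≡J (mod 10) forces M=2, so M=2.
Step 8. [col 4: H + M ≡ O (mod 10)] in column 4 we have H+M≡O with carry-in 0; given M=2, O=6 and digits 1,2,3,5,6,8,9 already taken and all letters distinct, that pins H to 4 ⇒ H=4.

Answer: D=3, H=4, J=8, M=2, O=6, Q=1, R=5, X=9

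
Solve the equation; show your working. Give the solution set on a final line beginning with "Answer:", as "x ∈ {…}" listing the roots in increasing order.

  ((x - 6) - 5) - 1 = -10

Step 1. [((x - 6) - 5) - 1 = -10] peel the -1: add 1 from each side. So sub: (x - 6) - 5 = -9.
Step 2. [(x - 6) - 5 = -9] peel the -5: add 5 from each side, so sub: x - 6 = -4.
Step 3. [x - 6 = -4] add 6: x sits inside (… - 6). So sub: x = 2.

Answer: x ∈ {2}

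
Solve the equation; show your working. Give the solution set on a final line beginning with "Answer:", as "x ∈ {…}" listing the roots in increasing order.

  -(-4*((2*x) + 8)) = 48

Step 1. [-(-4*((2*x) + 8)) = 48] leading − — multiply by −1, so neg: -4*((2*x) + 8) = -48.
Step 2. [-4*((2*x) + 8) = -48] -4·(inner) — divide through by -4 ⇒ div: (2*x) + 8 = 12.
Step 3. [(2*x) + 8 = 12] subtract 8: x sits inside (… + 8) ⇒ sub: 2*x = 4.
Step 4. [2*x = 4] 2·(inner) — divide through by 2, so div: x = 2.

Answer: x ∈ {2}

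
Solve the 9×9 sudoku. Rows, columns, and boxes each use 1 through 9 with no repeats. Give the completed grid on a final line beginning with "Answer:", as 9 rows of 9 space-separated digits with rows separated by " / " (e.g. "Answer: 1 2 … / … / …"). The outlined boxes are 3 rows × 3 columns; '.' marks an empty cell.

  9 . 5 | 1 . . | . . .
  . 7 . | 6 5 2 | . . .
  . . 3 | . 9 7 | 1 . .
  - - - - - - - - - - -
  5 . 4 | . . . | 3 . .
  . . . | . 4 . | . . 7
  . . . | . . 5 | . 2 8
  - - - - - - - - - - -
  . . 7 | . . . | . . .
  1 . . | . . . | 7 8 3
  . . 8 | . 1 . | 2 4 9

Step 1. [r2c9∈{4}] r2c9 is down to just 4, so r2c9=4.
Step 2. [r2c1∈{8}] nothing but 8 survives at r2c1, so r2c1=8.
Step 3. [r3c4∈{4,8}] across row 3, 8 lands solely at r3c4 ⇒ r3c4=8.
Step 4. [r1c5∈{3}] only 3 remains possible at r1c5. So r1c5=3.
Step 5. [r9c4∈{3,5,7}] 7 has one home in row 9: r9c4, so r9c4=7.
Step 6. [r4c5∈{2,6,7,8}] across row 4, 7 lands solely at r4c5 ⇒ r4c5=7.
Step 7. [r6c5∈{6}] r6c5 has the single candidate 6 ⇒ r6c5=6.
Step 8. [r8c5∈{2}] nothing but 2 survives at r8c5 ⇒ r8c5=2.
Step 9. [r5c3∈{1,2,6,9}] r5c3 is the only open cell in col 3 admitting 2 ⇒ r5c3=2.
Step 10. [r8c3∈{6,9}] r8c3 is the only open cell in col 3 admitting 6. So r8c3=6.
Step 11. [r9c1∈{3}] r9c1's peers cover all but 3. So r9c1=3.
Step 12. [r6c3∈{1,9}] in col 3, 9 fits only at r6c3, so r6c3=9.
Step 13. [r5c1∈{6}] r5c1 has the single candidate 6, so r5c1=6.
Step 14. [r6c4∈{3}] nothing but 3 survives at r6c4 ⇒ r6c4=3.
Step 15. [r5c4∈{9}] r5c4's peers cover all but 9. So r5c4=9.
Step 16. [r7c6∈{3,4,6,8,9}] across row 7, 3 lands solely at r7c6, so r7c6=3.
Step 17. [r7c2∈{2,4,5,9}] across row 7, 9 lands solely at r7c2. So r7c2=9.
Step 18. [r4c8∈{1,6,9}] 9 has one home in row 4: r4c8, so r4c8=9.
Step 19. [r4c9∈{1,6}] row 4 places 6 nowhere but r4c9. So r4c9=6.
Step 20. [r5c8∈{1,5}] across box 6, 1 lands solely at r5c8. So r5c8=1.
Step 21. [r1c6∈{4}] r1c6's peers cover all but 4, so r1c6=4.
Step 22. [r5c6∈{8}] r5c6 has the single candidate 8. So r5c6=8.
Step 23. [r1c9∈{2}] r1c9's peers cover all but 2. So r1c9=2.
Step 24. [r1c2∈{6}] only 6 remains possible at r1c2. So r1c2=6.
Step 25. [r7c7∈{5,6}] col 7 places 6 nowhere but r7c7. So r7c7=6.
Step 26. [r7c8∈{5}] r7c8 has the single candidate 5. So r7c8=5.
Step 27. [r7c1∈{2,4}] in row 7, 2 fits only at r7c1 ⇒ r7c1=2.
Step 28. [r8c2∈{4,5}] across box 7, 4 lands solely at r8c2 ⇒ r8c2=4.
Step 29. [r4c6∈{1}] nothing but 1 survives at r4c6, so r4c6=1.
Step 30. [r6c1∈{7}] r6c1 is down to just 7, so r6c1=7.
Step 31. [r9c6∈{6}] r9c6's peers cover all but 6, so r9c6=6.
Step 32. [r6c2∈{1}] only 1 remains possible at r6c2 ⇒ r6c2=1.
Step 33. [r5c7∈{5}] only 5 remains possible at r5c7. So r5c7=5.
Step 34. [r7c9∈{1}] only 1 remains possible at r7c9. So r7c9=1.
Step 35. [r8c4∈{5}] r8c4's peers cover all but 5. So r8c4=5.
Step 36. [r4c2∈{8}] r4c2 is down to just 8. So r4c2=8.
Step 37. [r5c2∈{3}] only 3 remains possible at r5c2. So r5c2=3.
Step 38. [r2c8∈{3}] nothing but 3 survives at r2c8, so r2c8=3.
Step 39. [r6c7∈{4}] r6c7's peers cover all but 4 ⇒ r6c7=4.
Step 40. [r1c7∈{8}] only 8 remains possible at r1c7 ⇒ r1c7=8.
Step 41. [r3c8∈{6}] r3c8 is down to just 6 ⇒ r3c8=6.
Step 42. [r3c1∈{4}] nothing but 4 survives at r3c1 ⇒ r3c1=4.
Step 43. [r3c9∈{5}] r3c9's peers cover all but 5, so r3c9=5.
Step 44. [r7c5∈{8}] r7c5 has the single candidate 8 ⇒ r7c5=8.
Step 45. [r2c7∈{9}] r2c7 has the single candidate 9. So r2c7=9.
Step 46. [r4c4∈{2}] r4c4's peers cover all but 2, so r4c4=2.
Step 47. [r8c6∈{9}] only 9 remains possible at r8c6, so r8c6=9.
Step 48. [r2c3∈{1}] r2c3 has the single candidate 1 ⇒ r2c3=1.
Step 49. [r1c8∈{7}] r1c8 is down to just 7. So r1c8=7.
Step 50. [r9c2∈{5}] r9c2 has the single candidate 5 ⇒ r9c2=5.
Step 51. [r7c4∈{4}] r7c4's peers cover all but 4 ⇒ r7c4=4.
Step 52. [r3c2∈{2}] r3c2 is down to just 2 ⇒ r3c2=2.

Answer: 9 6 5 1 3 4 8 7 2 / 8 7 1 6 5 2 9 3 4 / 4 2 3 8 9 7 1 6 5 / 5 8 4 2 7 1 3 9 6 / 6 3 2 9 4 8 5 1 7 / 7 1 9 3 6 5 4 2 8 / 2 9 7 4 8 3 6 5 1 / 1 4 6 5 2 9 7 8 3 / 3 5 8 7 1 6 2 4 9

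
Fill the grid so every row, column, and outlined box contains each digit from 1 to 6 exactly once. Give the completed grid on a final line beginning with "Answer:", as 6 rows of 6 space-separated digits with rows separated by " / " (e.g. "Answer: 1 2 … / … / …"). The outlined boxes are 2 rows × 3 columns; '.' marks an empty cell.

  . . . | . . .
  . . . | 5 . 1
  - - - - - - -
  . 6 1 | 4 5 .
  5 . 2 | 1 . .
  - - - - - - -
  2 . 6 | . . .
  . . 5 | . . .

Step 1. [r5c4∈{3}] nothing but 3 survives at r5c4, so r5c4=3.
Step 2. [r3c1∈{3}] r3c1 is down to just 3. So r3c1=3.
Step 3. [r1c2∈{1,2,3,4,5}] across row 1, 5 lands solely at r1c2, so r1c2=5.
Step 4. [r4c2∈{4}] r4c2's peers cover all but 4. So r4c2=4.
Step 5. [r6c1∈{1,4}] across box 5, 4 lands solely at r6c1, so r6c1=4.
Step 6. [r6c2∈{1,3}] row 6 places 3 nowhere but r6c2 ⇒ r6c2=3.
Step 7. [r6c5∈{1,2,6}] row 6 places 1 nowhere but r6c5. So r6c5=1.
Step 8. [r5c5∈{4}] nothing but 4 survives at r5c5, so r5c5=4.
Step 9. [r1c6∈{2,3,4,6}] 4 has one home in col 6: r1c6, so r1c6=4.
Step 10. [r4c6∈{3,6}] across col 6, 3 lands solely at r4c6. So r4c6=3.
Step 11. [r2c1∈{6}] nothing but 6 survives at r2c1, so r2c1=6.
Step 12. [r1c3∈{3}] nothing but 3 survives at r1c3. So r1c3=3.
Step 13. [r6c6∈{2,6}] r6c6 is the only open cell in col 6 admitting 6. So r6c6=6.
Step 14. [r1c4∈{2,6}] col 4 places 6 nowhere but r1c4 ⇒ r1c4=6.
Step 15. [r2c5∈{2,3}] r2c5 is the only open cell in row 2 admitting 3, so r2c5=3.
Step 16. [r1c1∈{1}] nothing but 1 survives at r1c1. So r1c1=1.
Step 17. [r4c5∈{6}] r4c5's peers cover all but 6. So r4c5=6.
Step 18. [r1c5∈{2}] r1c5 is down to just 2, so r1c5=2.
Step 19. [r2c2∈{2}] nothing but 2 survives at r2c2. So r2c2=2.
Step 20. [r3c6∈{2}] nothing but 2 survives at r3c6. So r3c6=2.
Step 21. [r5c6∈{5}] r5c6 has the single candidate 5. So r5c6=5.
Step 22. [r2c3∈{4}] r2c3 has the single candidate 4 ⇒ r2c3=4.
Step 23. [r5c2∈{1}] nothing but 1 survives at r5c2 ⇒ r5c2=1.
Step 24. [r6c4∈{2}] r6c4's peers cover all but 2. So r6c4=2.

Answer: 1 5 3 6 2 4 / 6 2 4 5 3 1 / 3 6 1 4 5 2 / 5 4 2 1 6 3 / 2 1 6 3 4 5 / 4 3 5 2 1 6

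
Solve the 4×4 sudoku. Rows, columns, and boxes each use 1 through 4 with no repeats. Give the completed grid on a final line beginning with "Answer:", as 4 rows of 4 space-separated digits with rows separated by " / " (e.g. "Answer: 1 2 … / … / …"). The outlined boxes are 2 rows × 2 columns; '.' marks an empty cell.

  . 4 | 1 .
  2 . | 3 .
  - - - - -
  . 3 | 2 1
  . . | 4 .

Step 1. [r2c2∈{1}] only 1 remains possible at r2c2, so r2c2=1.
Step 2. [r4c4∈{3}] nothing but 3 survives at r4c4 ⇒ r4c4=3.
Step 3. [r4c1∈{1}] nothing but 1 survives at r4c1. So r4c1=1.
Step 4. [r2c4∈{4}] only 4 remains possible at r2c4. So r2c4=4.
Step 5. [r1c4∈{2}] r1c4 has the single candidate 2, so r1c4=2.
Step 6. [r3c1∈{4}] r3c1 has the single candidate 4, so r3c1=4.
Step 7. [r1c1∈{3}] r1c1 has the single candidate 3 ⇒ r1c1=3.
Step 8. [r4c2∈{2}] r4c2 has the single candidate 2. So r4c2=2.

Answer: 3 4 1 2 / 2 1 3 4 / 4 3 2 1 / 1 2 4 3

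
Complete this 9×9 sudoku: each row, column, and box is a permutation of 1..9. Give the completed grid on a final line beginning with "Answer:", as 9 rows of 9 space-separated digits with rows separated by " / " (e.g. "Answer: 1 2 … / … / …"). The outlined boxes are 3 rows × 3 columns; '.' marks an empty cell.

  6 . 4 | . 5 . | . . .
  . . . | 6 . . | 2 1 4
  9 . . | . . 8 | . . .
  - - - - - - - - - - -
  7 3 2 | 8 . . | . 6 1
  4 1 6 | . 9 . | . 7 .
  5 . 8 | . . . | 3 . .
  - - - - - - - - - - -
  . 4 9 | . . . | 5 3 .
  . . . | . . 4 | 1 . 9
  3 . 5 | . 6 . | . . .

Step 1. [r6c9∈{2}] r6c9's peers cover all but 2. So r6c9=2.
Step 2. [r8c3∈{7}] r8c3's peers cover all but 7, so r8c3=7.
Step 3. [r7c1∈{1,2,8}] in col 1, 1 fits only at r7c1, so r7c1=1.
Step 4. [r8c1∈{2,8}] col 1 places 2 nowhere but r8c1, so r8c1=2.
Step 5. [r8c8∈{8}] only 8 remains possible at r8c8 ⇒ r8c8=8.
Step 6. [r9c9∈{7}] only 7 remains possible at r9c9 ⇒ r9c9=7.
Step 7. [r2c6∈{3,7,9}] r2c6 is the only open cell in row 2 admitting 9, so r2c6=9.
Step 8. [r4c5∈{4}] nothing but 4 survives at r4c5 ⇒ r4c5=4.
Step 9. [r5c9∈{5,8}] 5 has one home in box 6: r5c9. So r5c9=5.
Step 10. [r3c4∈{1,2,3,4,7}] row 3 places 4 nowhere but r3c4, so r3c4=4.
Step 11. [r8c5∈{3}] nothing but 3 survives at r8c5, so r8c5=3.
Step 12. [r2c5∈{7}] only 7 remains possible at r2c5, so r2c5=7.
Step 13. [r9c8∈{2,4}] col 8 places 2 nowhere but r9c8, so r9c8=2.
Step 14. [r1c9∈{3,8}] in col 9, 8 fits only at r1c9 ⇒ r1c9=8.
Step 15. [r9c6∈{1}] r9c6's peers cover all but 1. So r9c6=1.
Step 16. [r1c4∈{1,2,3}] r1c4 is the only open cell in row 1 admitting 1 ⇒ r1c4=1.
Step 17. [r3c5∈{2}] only 2 remains possible at r3c5 ⇒ r3c5=2.
Step 18. [r3c9∈{3,6}] 3 has one home in col 9: r3c9 ⇒ r3c9=3.
Step 19. [r4c7∈{9}] r4c7 is down to just 9 ⇒ r4c7=9.
Step 20. [r2c2∈{5,8}] 5 has one home in row 2: r2c2 ⇒ r2c2=5.
Step 21. [r3c2∈{7}] r3c2's peers cover all but 7, so r3c2=7.
Step 22. [r5c4∈{2,3}] across col 4, 3 lands solely at r5c4, so r5c4=3.
Step 23. [r6c4∈{7}] nothing but 7 survives at r6c4 ⇒ r6c4=7.
Step 24. [r5c6∈{2}] r5c6 has the single candidate 2. So r5c6=2.
Step 25. [r1c6∈{3}] r1c6 has the single candidate 3. So r1c6=3.
Step 26. [r5c7∈{8}] r5c7 has the single candidate 8, so r5c7=8.
Step 27. [r1c2∈{2}] r1c2 has the single candidate 2, so r1c2=2.
Step 28. [r2c3∈{3}] r2c3's peers cover all but 3 ⇒ r2c3=3.
Step 29. [r9c4∈{9}] r9c4 is down to just 9 ⇒ r9c4=9.
Step 30. [r8c4∈{5}] r8c4 has the single candidate 5 ⇒ r8c4=5.
Step 31. [r4c6∈{5}] nothing but 5 survives at r4c6 ⇒ r4c6=5.
Step 32. [r7c5∈{8}] r7c5's peers cover all but 8, so r7c5=8.
Step 33. [r6c2∈{9}] r6c2 is down to just 9. So r6c2=9.
Step 34. [r7c9∈{6}] r7c9's peers cover all but 6, so r7c9=6.
Step 35. [r7c4∈{2}] r7c4 has the single candidate 2 ⇒ r7c4=2.
Step 36. [r6c6∈{6}] nothing but 6 survives at r6c6. So r6c6=6.
Step 37. [r8c2∈{6}] r8c2's peers cover all but 6. So r8c2=6.
Step 38. [r3c8∈{5}] r3c8's peers cover all but 5 ⇒ r3c8=5.
Step 39. [r9c2∈{8}] r9c2 has the single candidate 8. So r9c2=8.
Step 40. [r3c3∈{1}] r3c3 has the single candidate 1, so r3c3=1.
Step 41. [r2c1∈{8}] nothing but 8 survives at r2c1, so r2c1=8.
Step 42. [r9c7∈{4}] only 4 remains possible at r9c7 ⇒ r9c7=4.
Step 43. [r1c7∈{7}] r1c7 is down to just 7. So r1c7=7.
Step 44. [r7c6∈{7}] r7c6 is down to just 7. So r7c6=7.
Step 45. [r3c7∈{6}] nothing but 6 survives at r3c7, so r3c7=6.
Step 46. [r6c5∈{1}] r6c5 has the single candidate 1. So r6c5=1.
Step 47. [r1c8∈{9}] r1c8's peers cover all but 9, so r1c8=9.
Step 48. [r6c8∈{4}] nothing but 4 survives at r6c8. So r6c8=4.

Answer: 6 2 4 1 5 3 7 9 8 / 8 5 3 6 7 9 2 1 4 / 9 7 1 4 2 8 6 5 3 / 7 3 2 8 4 5 9 6 1 / 4 1 6 3 9 2 8 7 5 / 5 9 8 7 1 6 3 4 2 / 1 4 9 2 8 7 5 3 6 / 2 6 7 5 3 4 1 8 9 / 3 8 5 9 6 1 4 2 7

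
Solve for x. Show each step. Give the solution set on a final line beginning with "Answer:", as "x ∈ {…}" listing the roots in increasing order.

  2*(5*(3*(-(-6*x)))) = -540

Step 1. [2*(5*(3*(-(-6*x)))) = -540] 2 out front; divide by 2, so div: 5*(3*(-(-6*x))) = -270.
Step 2. [5*(3*(-(-6*x))) = -270] LHS = 5·(…); ÷5 both sides, so div: 3*(-(-6*x)) = -54.
Step 3. [3*(-(-6*x)) = -54] leading coefficient 3: divide by 3, so div: -(-6*x) = -18.
Step 4. [-(-6*x) = -18] flip signs both sides, so neg: -6*x = 18.
Step 5. [-6*x = 18] leading coefficient -6: divide by -6, so div: x = -3.

Answer: x ∈ {-3}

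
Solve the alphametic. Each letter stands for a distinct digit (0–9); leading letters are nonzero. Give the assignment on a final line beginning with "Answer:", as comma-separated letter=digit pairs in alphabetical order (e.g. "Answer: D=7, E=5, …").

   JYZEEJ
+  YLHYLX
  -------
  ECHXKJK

Step 1. [col 1: J + X ≡ K (mod 10)] several values work for X in column 1 (J + X ≡ K (mod 10), carry-in 0); try X=2. So X=2.
Step 2. [E] the sum has 7 digits but both addends have 6; that extra leading digit E is the final carry, namely 1. So E=1.
Step 3. [col 1: J + X ≡ K (mod 10)] column 1 (J + X ≡ K (mod 10), carry-in 0) doesn't pin K yet; pick K=8 and continue ⇒ K=8.
Step 4. [col 1: J + X ≡ K (mod 10)] in column 1 we have J+X≡K with carry-in 0; given X=2, K=8 and digits 1,2,8 already taken and all letters distinct, that pins J to 6 ⇒ J=6.
Step 5. [col 2: E + L ≡ J (mod 10)] in column 2 we have E+L≡J with carry-in 0; given E=1, J=6 and digits 1,2,6,8 already taken and all letters distinct, that pins L to 5, so L=5.
Step 6. [col 3: E + Y ≡ K (mod 10)] from column 3 (E=1, K=8, carry-in 0, digits 1,2,5,6,8 already taken and all letters distinct): Y must equal 7. So Y=7.
Step 7. [col 4: Z + H ≡ X (mod 10)] Z=9 is one option consistent with column 4 (Z + H ≡ X (mod 10), carry-in 0) — take it, so Z=9.
Step 8. [col 4: Z + H ≡ X (mod 10)] column 4 reads Z+H+carry(0)=X with Z=9, X=2; with digits 1,2,5,6,7,8,9 already taken and all letters distinct, the only value for H is 3, so H=3.
Step 9. [col 6: J + Y ≡ C (mod 10)] in column 6 we have J+Y≡C with carry-in 1; given J=6, Y=7 and digits 1,2,3,5,6,7,8,9 already taken and all letters distinct, that pins C to 4, so C=4.

Answer: C=4, E=1, H=3, J=6, K=8, L=5, X=2, Y=7, Z=9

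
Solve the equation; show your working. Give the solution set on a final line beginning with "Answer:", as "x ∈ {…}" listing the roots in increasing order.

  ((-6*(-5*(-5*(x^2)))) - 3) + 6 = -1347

Step 1. [((-6*(-5*(-5*(x^2)))) - 3) + 6 = -1347] 6 comes off first (subtract 6), so sub: (-6*(-5*(-5*(x^2)))) - 3 = -1353.
Step 2. [(-6*(-5*(-5*(x^2)))) - 3 = -1353] the outer -3 inverts by adding 3, so sub: -6*(-5*(-5*(x^2))) = -1350.
Step 3. [-6*(-5*(-5*(x^2))) = -1350] -6·(inner) — divide through by -6 ⇒ div: -5*(-5*(x^2)) = 225.
Step 4. [-5*(-5*(x^2)) = 225] leading coefficient -5: divide by -5, so div: -5*(x^2) = -45.
Step 5. [-5*(x^2) = -45] leading coefficient -5: divide by -5. So div: x^2 = 9.
Step 6. [x^2 = 9] LHS squared, RHS 9 ≥ 0: apply √ (±) ⇒ sqrt: x = 3 or -3.

Answer: x ∈ {-3, 3}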